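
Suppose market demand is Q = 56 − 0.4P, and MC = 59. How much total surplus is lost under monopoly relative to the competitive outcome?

Inverting demand: P = 140 − 2.5Q.
Under competition P = MC = 59, so Q = (140 − 59)/2.5 = 32.4.
Monopoly sets MR = MC: 140 − 5Q = 59 ⇒ Q = 16.2, P = 140 − 2.5·16.2 = 99.5.
DWL is the triangle between Q = 16.2 and Q = 32.4: ½·(32.4 − 16.2)·(99.5 − 59) = 328.05.

DWL = 328.05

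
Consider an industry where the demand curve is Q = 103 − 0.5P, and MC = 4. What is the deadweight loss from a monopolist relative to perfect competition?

Inverting demand: P = 206 − 2Q.
Competitive firms price at marginal cost: P = 4, giving Q = 101.
A monopolist chooses Q where MR = MC. MR = 206 − 4Q; setting this equal to 4 gives Q = 50.5 and P = 105.
DWL is the triangle between Q = 50.5 and Q = 101: ½·(101 − 50.5)·(105 − 4) = 2550.25.

DWL = 2550.25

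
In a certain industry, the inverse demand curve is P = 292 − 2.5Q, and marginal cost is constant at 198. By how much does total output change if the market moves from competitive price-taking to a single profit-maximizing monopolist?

Under competition P = MC = 198, so Q = (292 − 198)/2.5 = 37.6.
Monopoly sets MR = MC: 292 − 5Q = 198 ⇒ Q = 18.8, P = 292 − 2.5·18.8 = 245.
Change in total output: 18.8 − 37.6 = −18.8.

Total output falls by 18.8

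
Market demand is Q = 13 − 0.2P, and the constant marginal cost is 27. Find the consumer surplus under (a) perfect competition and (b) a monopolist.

Competition: CS = 144.4; Monopoly: CS = 36.1

Inverting demand: P = 65 − 5Q.
Competitive firms price at marginal cost: P = 27, giving Q = 7.6.
CS = ½·(65 − 27)·7.6 = 144.4.
A monopolist chooses Q where MR = MC. MR = 65 − 10Q; setting this equal to 27 gives Q = 3.8 and P = 46.
CS = ½·(65 − 46)·3.8 = 36.1.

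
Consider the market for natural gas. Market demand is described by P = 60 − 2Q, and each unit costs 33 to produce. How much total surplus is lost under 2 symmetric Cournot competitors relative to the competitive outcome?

Perfect competition: P = MC = 33, so 60 − 2Q = 33 and Q = 13.5.
Cournot with 2 identical firms: the symmetric best-response condition is 60 − 6q = 33. Each firm produces q = 4.5, total output Q = 9, price P = 42.
DWL is the triangle between Q = 9 and Q = 13.5: ½·(13.5 − 9)·(42 − 33) = 20.25.

DWL = 20.25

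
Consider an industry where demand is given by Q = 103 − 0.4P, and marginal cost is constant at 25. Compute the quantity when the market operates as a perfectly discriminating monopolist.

Inverting demand: P = 257.5 − 2.5Q.
A perfectly discriminating monopolist sells every unit with P(Q) ≥ MC(Q), so output equals the competitive quantity Q = 93. Each buyer pays their reservation price, so CS = 0 and the firm captures all surplus.

Q = 93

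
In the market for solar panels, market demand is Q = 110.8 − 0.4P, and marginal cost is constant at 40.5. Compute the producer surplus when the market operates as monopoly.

PS = 5593.225

Inverting demand: P = 277 − 2.5Q.
A monopolist chooses Q where MR = MC. MR = 277 − 5Q; setting this equal to 40.5 gives Q = 47.3 and P = 158.75.
PS = (158.75 − 40.5)·47.3 = 5593.225.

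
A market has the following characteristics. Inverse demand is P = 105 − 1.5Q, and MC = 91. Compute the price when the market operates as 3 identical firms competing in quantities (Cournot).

With 3 symmetric Cournot firms, each firm's FOC gives 105 − 6q = 91, so q = 7/3, Q = 3·7/3 = 7, and P = 94.5.

P = 94.5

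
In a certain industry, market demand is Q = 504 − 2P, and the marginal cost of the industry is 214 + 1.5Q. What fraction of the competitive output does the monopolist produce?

Inverting demand: P = 252 − 0.5Q.
Monopoly sets MR = MC: 252 − Q = 214 + 1.5Q ⇒ Q = 15.2, P = 252 − 0.5·15.2 = 244.4.
Under competition P = MC: 252 − 0.5Q = 214 + 1.5Q ⇒ Q = 19, P = 242.5.
Ratio Q_m/Q_c = 15.2/19 = 0.8.

Q_m/Q_c = 0.8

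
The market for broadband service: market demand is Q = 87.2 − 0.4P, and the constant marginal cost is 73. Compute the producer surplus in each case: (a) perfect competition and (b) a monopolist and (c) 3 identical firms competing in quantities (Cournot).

Inverting demand: P = 218 − 2.5Q.
Competitive firms price at marginal cost: P = 73, giving Q = 58.
PS = (73 − 73)·58 = 0.
Monopoly sets MR = MC: 218 − 5Q = 73 ⇒ Q = 29, P = 218 − 2.5·29 = 145.5.
PS = (145.5 − 73)·29 = 2102.5.
Cournot with 3 identical firms: the symmetric best-response condition is 218 − 10q = 73. Each firm produces q = 14.5, total output Q = 43.5, price P = 109.25.
PS = (109.25 − 73)·43.5 = 1576.875.

Competition: PS = 0; Monopoly: PS = 2102.5; Cournot: PS = 1576.875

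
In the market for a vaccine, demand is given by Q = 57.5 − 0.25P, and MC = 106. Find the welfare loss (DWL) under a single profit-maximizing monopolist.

Inverting demand: P = 230 − 4Q.
Competitive firms price at marginal cost: P = 106, giving Q = 31.
Monopoly sets MR = MC: 230 − 8Q = 106 ⇒ Q = 15.5, P = 230 − 4·15.5 = 168.
DWL is the triangle between Q = 15.5 and Q = 31: ½·(31 − 15.5)·(168 − 106) = 480.5.

DWL = 480.5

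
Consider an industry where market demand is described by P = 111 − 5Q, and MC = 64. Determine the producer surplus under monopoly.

Monopoly sets MR = MC: 111 − 10Q = 64 ⇒ Q = 4.7, P = 111 − 5·4.7 = 87.5.
PS = (87.5 − 64)·4.7 = 110.45.

PS = 110.45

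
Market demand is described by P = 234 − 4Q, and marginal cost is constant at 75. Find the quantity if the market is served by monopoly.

Q = 19.875

A monopolist chooses Q where MR = MC. MR = 234 − 8Q; setting this equal to 75 gives Q = 19.875 and P = 154.5.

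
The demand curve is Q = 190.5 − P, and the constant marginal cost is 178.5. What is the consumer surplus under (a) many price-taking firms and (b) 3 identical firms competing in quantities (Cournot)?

Inverting demand: P = 190.5 − Q.
Perfect competition: P = MC = 178.5, so 190.5 − Q = 178.5 and Q = 12.
CS = ½·(190.5 − 178.5)·12 = 72.
With 3 symmetric Cournot firms, each firm's FOC gives 190.5 − 4q = 178.5, so q = 3, Q = 3·3 = 9, and P = 181.5.
CS = ½·(190.5 − 181.5)·9 = 40.5.

Competition: CS = 72; Cournot: CS = 40.5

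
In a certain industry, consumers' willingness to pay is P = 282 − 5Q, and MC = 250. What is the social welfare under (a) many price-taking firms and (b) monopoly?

Competitive firms price at marginal cost: P = 250, giving Q = 6.4.
CS = ½·(282 − 250)·6.4 = 102.4; PS = (250 − 250)·6.4 = 0; TS = 102.4.
Monopoly sets MR = MC: 282 − 10Q = 250 ⇒ Q = 3.2, P = 282 − 5·3.2 = 266.
CS = ½·(282 − 266)·3.2 = 25.6; PS = (266 − 250)·3.2 = 51.2; TS = 76.8.

Competition: TS = 102.4; Monopoly: TS = 76.8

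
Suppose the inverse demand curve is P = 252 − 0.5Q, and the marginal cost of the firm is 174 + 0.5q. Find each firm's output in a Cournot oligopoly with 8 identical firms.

In a 8-firm Cournot equilibrium, symmetry and the first-order condition give q = (252 − 174)/(5) = 15.6. So Q = 124.8 and P = 189.6.

q_i = 15.6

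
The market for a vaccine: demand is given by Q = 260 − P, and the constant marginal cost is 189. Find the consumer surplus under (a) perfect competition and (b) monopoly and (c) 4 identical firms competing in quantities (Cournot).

Inverting demand: P = 260 − Q.
Under competition P = MC = 189, so Q = (260 − 189)/1 = 71.
CS = ½·(260 − 189)·71 = 2520.5.
A monopolist chooses Q where MR = MC. MR = 260 − 2Q; setting this equal to 189 gives Q = 35.5 and P = 224.5.
CS = ½·(260 − 224.5)·35.5 = 630.125.
Cournot with 4 identical firms: the symmetric best-response condition is 260 − 5q = 189. Each firm produces q = 14.2, total output Q = 56.8, price P = 203.2.
CS = ½·(260 − 203.2)·56.8 = 1613.12.

Competition: CS = 2520.5; Monopoly: CS = 630.125; Cournot: CS = 1613.12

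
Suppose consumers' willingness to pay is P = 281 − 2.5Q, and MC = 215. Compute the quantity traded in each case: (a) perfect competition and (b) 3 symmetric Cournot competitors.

Competitive firms price at marginal cost: P = 215, giving Q = 26.4.
In a 3-firm Cournot equilibrium, symmetry and the first-order condition give q = (281 − 215)/(10) = 6.6. So Q = 19.8 and P = 231.5.

Competition: Q = 26.4; Cournot: Q = 19.8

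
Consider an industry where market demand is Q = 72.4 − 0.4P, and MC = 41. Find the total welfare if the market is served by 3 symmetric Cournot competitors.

TS = 3675

Inverting demand: P = 181 − 2.5Q.
In a 3-firm Cournot equilibrium, symmetry and the first-order condition give q = (181 − 41)/(10) = 14. So Q = 42 and P = 76.
CS = ½·(181 − 76)·42 = 2205; PS = (76 − 41)·42 = 1470; TS = 3675.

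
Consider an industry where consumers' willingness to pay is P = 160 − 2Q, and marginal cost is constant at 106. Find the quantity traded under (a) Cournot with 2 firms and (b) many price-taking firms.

With 2 symmetric Cournot firms, each firm's FOC gives 160 − 6q = 106, so q = 9, Q = 2·9 = 18, and P = 124.
Competitive firms price at marginal cost: P = 106, giving Q = 27.

Cournot: Q = 18; Competition: Q = 27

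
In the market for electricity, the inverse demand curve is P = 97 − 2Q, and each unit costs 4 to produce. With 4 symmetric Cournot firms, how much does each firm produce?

In a 4-firm Cournot equilibrium, symmetry and the first-order condition give q = (97 − 4)/(10) = 9.3. So Q = 37.2 and P = 22.6.

q_i = 9.3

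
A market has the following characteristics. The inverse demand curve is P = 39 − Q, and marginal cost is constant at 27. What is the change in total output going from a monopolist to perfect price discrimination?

A monopolist chooses Q where MR = MC. MR = 39 − 2Q; setting this equal to 27 gives Q = 6 and P = 33.
With perfect price discrimination, output is the efficient level Q = 12 (where demand meets MC), but every buyer pays their willingness to pay: CS = 0 and PS = total surplus.
Change in total output: 12 − 6 = 6.

Total output rises by 6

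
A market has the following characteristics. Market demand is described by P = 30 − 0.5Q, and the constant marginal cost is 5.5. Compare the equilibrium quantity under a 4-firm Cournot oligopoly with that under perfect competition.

In a 4-firm Cournot equilibrium, symmetry and the first-order condition give q = (30 − 5.5)/(2.5) = 9.8. So Q = 39.2 and P = 10.4.
Perfect competition: P = MC = 5.5, so 30 − 0.5Q = 5.5 and Q = 49.

Cournot: Q = 39.2; Competition: Q = 49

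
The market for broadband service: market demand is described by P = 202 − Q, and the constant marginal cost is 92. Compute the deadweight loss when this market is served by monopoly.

DWL = 1512.5

Under competition P = MC = 92, so Q = (202 − 92)/1 = 110.
Monopoly sets MR = MC: 202 − 2Q = 92 ⇒ Q = 55, P = 202 − 55 = 147.
DWL is the triangle between Q = 55 and Q = 110: ½·(110 − 55)·(147 − 92) = 1512.5.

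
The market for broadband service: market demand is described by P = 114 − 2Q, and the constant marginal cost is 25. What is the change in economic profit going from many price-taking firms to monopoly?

π rises by 990.125

Perfect competition: P = MC = 25, so 114 − 2Q = 25 and Q = 44.5.
Profit = (25 − 25)·44.5 = 0.
A monopolist chooses Q where MR = MC. MR = 114 − 4Q; setting this equal to 25 gives Q = 22.25 and P = 69.5.
Profit = (69.5 − 25)·22.25 = 990.125.
Change in economic profit: 990.125 − 0 = 990.125.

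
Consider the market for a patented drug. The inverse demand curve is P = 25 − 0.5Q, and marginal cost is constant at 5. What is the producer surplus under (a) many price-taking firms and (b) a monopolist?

Competition: PS = 0; Monopoly: PS = 200

Under competition P = MC = 5, so Q = (25 − 5)/0.5 = 40.
PS = (5 − 5)·40 = 0.
Monopoly sets MR = MC: 25 − Q = 5 ⇒ Q = 20, P = 25 − 0.5·20 = 15.
PS = (15 − 5)·20 = 200.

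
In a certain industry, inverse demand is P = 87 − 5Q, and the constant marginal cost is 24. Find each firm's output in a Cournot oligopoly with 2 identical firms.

q_i = 4.2

In a 2-firm Cournot equilibrium, symmetry and the first-order condition give q = (87 − 24)/(15) = 4.2. So Q = 8.4 and P = 45.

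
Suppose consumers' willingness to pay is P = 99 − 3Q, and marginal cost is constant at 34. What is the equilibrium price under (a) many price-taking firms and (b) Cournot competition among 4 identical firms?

Competitive firms price at marginal cost: P = 34, giving Q = 65/3.
Cournot with 4 identical firms: the symmetric best-response condition is 99 − 15q = 34. Each firm produces q = 13/3, total output Q = 52/3, price P = 47.

Competition: P = 34; Cournot: P = 47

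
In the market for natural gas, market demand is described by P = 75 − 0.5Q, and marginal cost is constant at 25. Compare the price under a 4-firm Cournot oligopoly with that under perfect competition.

Cournot: P = 35; Competition: P = 25

Cournot with 4 identical firms: the symmetric best-response condition is 75 − 2.5q = 25. Each firm produces q = 20, total output Q = 80, price P = 35.
Perfect competition: P = MC = 25, so 75 − 0.5Q = 25 and Q = 100.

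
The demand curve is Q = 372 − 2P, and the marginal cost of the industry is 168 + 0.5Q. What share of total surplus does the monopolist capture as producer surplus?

Inverting demand: P = 186 − 0.5Q.
The monopolist equates marginal revenue to marginal cost: 186 − Q = 168 + 0.5Q, so Q = 12. From demand, P = 180.
CS = ½·(186 − 180)·12 = 36.
PS = P·Q − VC(Q) = 180·12 − (168·12 + ½·0.5·12²) = 108.
Share captured = PS/TS = 108/144 = 0.75.

PS/TS = 0.75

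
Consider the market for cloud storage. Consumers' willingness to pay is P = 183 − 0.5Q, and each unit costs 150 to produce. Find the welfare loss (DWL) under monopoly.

Under competition P = MC = 150, so Q = (183 − 150)/0.5 = 66.
A monopolist chooses Q where MR = MC. MR = 183 − Q; setting this equal to 150 gives Q = 33 and P = 166.5.
DWL is the triangle between Q = 33 and Q = 66: ½·(66 − 33)·(166.5 − 150) = 272.25.

DWL = 272.25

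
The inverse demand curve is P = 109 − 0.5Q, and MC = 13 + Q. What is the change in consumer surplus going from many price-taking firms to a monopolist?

Competitive equilibrium sets price equal to marginal cost: 109 − 0.5Q = 13 + Q, so Q = 64 and P = 77.
CS = ½·(109 − 77)·64 = 1024.
The monopolist equates marginal revenue to marginal cost: 109 − Q = 13 + Q, so Q = 48. From demand, P = 85.
CS = ½·(109 − 85)·48 = 576.
Change in consumer surplus: 576 − 1024 = −448.

CS falls by 448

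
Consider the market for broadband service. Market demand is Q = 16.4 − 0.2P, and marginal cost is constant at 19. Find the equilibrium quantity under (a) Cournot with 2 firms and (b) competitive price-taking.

Cournot: Q = 8.4; Competition: Q = 12.6

Inverting demand: P = 82 − 5Q.
In a 2-firm Cournot equilibrium, symmetry and the first-order condition give q = (82 − 19)/(15) = 4.2. So Q = 8.4 and P = 40.
Perfect competition: P = MC = 19, so 82 − 5Q = 19 and Q = 12.6.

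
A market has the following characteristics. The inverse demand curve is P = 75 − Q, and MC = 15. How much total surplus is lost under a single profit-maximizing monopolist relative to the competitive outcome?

Perfect competition: P = MC = 15, so 75 − Q = 15 and Q = 60.
The monopolist equates marginal revenue to marginal cost: 75 − 2Q = 15, so Q = 30. From demand, P = 45.
DWL is the triangle between Q = 30 and Q = 60: ½·(60 − 30)·(45 − 15) = 450.

DWL = 450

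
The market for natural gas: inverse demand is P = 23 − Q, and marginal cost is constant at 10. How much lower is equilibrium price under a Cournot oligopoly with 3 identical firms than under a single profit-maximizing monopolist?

Monopoly sets MR = MC: 23 − 2Q = 10 ⇒ Q = 6.5, P = 23 − 6.5 = 16.5.
Cournot with 3 identical firms: the symmetric best-response condition is 23 − 4q = 10. Each firm produces q = 3.25, total output Q = 9.75, price P = 13.25.
Change in equilibrium price: 13.25 − 16.5 = −3.25.

P falls by 3.25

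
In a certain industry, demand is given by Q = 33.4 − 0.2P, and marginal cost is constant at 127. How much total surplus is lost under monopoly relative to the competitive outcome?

DWL = 40

Inverting demand: P = 167 − 5Q.
Perfect competition: P = MC = 127, so 167 − 5Q = 127 and Q = 8.
Monopoly sets MR = MC: 167 − 10Q = 127 ⇒ Q = 4, P = 167 − 5·4 = 147.
DWL is the triangle between Q = 4 and Q = 8: ½·(8 − 4)·(147 − 127) = 40.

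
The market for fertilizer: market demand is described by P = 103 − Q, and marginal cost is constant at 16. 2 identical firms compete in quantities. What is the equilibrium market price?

P = 45

Cournot with 2 identical firms: the symmetric best-response condition is 103 − 3q = 16. Each firm produces q = 29, total output Q = 58, price P = 45.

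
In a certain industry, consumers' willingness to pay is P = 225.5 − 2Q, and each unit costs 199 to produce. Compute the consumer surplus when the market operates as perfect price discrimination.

CS = 0

A perfectly discriminating monopolist sells every unit with P(Q) ≥ MC(Q), so output equals the competitive quantity Q = 13.25. Each buyer pays their reservation price, so CS = 0 and the firm captures all surplus.
CS = 0.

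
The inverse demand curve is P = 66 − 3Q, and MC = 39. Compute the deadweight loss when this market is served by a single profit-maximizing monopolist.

DWL = 30.375

Competitive firms price at marginal cost: P = 39, giving Q = 9.
Monopoly sets MR = MC: 66 − 6Q = 39 ⇒ Q = 4.5, P = 66 − 3·4.5 = 52.5.
DWL is the triangle between Q = 4.5 and Q = 9: ½·(9 − 4.5)·(52.5 − 39) = 30.375.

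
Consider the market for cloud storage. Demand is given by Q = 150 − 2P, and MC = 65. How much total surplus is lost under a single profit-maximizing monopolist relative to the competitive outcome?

DWL = 25

Inverting demand: P = 75 − 0.5Q.
Perfect competition: P = MC = 65, so 75 − 0.5Q = 65 and Q = 20.
A monopolist chooses Q where MR = MC. MR = 75 − Q; setting this equal to 65 gives Q = 10 and P = 70.
DWL is the triangle between Q = 10 and Q = 20: ½·(20 − 10)·(70 − 65) = 25.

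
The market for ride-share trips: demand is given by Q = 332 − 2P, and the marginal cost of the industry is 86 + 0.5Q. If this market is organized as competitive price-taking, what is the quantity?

Q = 80

Inverting demand: P = 166 − 0.5Q.
Under competition P = MC: 166 − 0.5Q = 86 + 0.5Q ⇒ Q = 80, P = 126.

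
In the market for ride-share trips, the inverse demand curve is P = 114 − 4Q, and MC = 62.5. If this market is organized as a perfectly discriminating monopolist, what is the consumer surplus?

Under first-degree price discrimination the firm charges each unit its demand price and produces up to where P = MC, i.e. Q = 12.875. Consumer surplus is zero; producer surplus equals total surplus.
CS = 0.

CS = 0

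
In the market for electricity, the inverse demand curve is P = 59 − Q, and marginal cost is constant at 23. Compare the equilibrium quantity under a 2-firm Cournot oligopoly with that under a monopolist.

With 2 symmetric Cournot firms, each firm's FOC gives 59 − 3q = 23, so q = 12, Q = 2·12 = 24, and P = 35.
Monopoly sets MR = MC: 59 − 2Q = 23 ⇒ Q = 18, P = 59 − 18 = 41.

Cournot: Q = 24; Monopoly: Q = 18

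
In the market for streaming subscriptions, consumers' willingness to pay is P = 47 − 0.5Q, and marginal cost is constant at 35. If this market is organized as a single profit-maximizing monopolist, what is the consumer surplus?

Monopoly sets MR = MC: 47 − Q = 35 ⇒ Q = 12, P = 47 − 0.5·12 = 41.
CS = ½·(47 − 41)·12 = 36.

CS = 36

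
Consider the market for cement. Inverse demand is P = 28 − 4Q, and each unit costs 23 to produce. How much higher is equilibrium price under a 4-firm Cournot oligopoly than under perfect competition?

P rises by 1

Competitive firms price at marginal cost: P = 23, giving Q = 1.25.
In a 4-firm Cournot equilibrium, symmetry and the first-order condition give q = (28 − 23)/(20) = 0.25. So Q = 1 and P = 24.
Change in equilibrium price: 24 − 23 = 1.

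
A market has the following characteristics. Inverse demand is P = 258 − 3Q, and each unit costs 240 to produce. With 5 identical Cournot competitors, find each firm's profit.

π_i = 3

Cournot with 5 identical firms: the symmetric best-response condition is 258 − 18q = 240. Each firm produces q = 1, total output Q = 5, price P = 243.
Each firm's profit = (243 − 240)·1 = 3.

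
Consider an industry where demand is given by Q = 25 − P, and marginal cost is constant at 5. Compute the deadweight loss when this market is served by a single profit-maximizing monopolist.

Inverting demand: P = 25 − Q.
Perfect competition: P = MC = 5, so 25 − Q = 5 and Q = 20.
The monopolist equates marginal revenue to marginal cost: 25 − 2Q = 5, so Q = 10. From demand, P = 15.
DWL is the triangle between Q = 10 and Q = 20: ½·(20 − 10)·(15 − 5) = 50.

DWL = 50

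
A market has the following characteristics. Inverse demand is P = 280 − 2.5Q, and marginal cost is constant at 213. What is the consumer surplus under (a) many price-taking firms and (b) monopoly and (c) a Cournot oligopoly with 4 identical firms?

Perfect competition: P = MC = 213, so 280 − 2.5Q = 213 and Q = 26.8.
CS = ½·(280 − 213)·26.8 = 897.8.
A monopolist chooses Q where MR = MC. MR = 280 − 5Q; setting this equal to 213 gives Q = 13.4 and P = 246.5.
CS = ½·(280 − 246.5)·13.4 = 224.45.
In a 4-firm Cournot equilibrium, symmetry and the first-order condition give q = (280 − 213)/(12.5) = 5.36. So Q = 21.44 and P = 226.4.
CS = ½·(280 − 226.4)·21.44 = 574.592.

Competition: CS = 897.8; Monopoly: CS = 224.45; Cournot: CS = 574.592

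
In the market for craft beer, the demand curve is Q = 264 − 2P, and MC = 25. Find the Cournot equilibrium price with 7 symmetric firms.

P = 38.375

Inverting demand: P = 132 − 0.5Q.
Cournot with 7 identical firms: the symmetric best-response condition is 132 − 4q = 25. Each firm produces q = 26.75, total output Q = 187.25, price P = 38.375.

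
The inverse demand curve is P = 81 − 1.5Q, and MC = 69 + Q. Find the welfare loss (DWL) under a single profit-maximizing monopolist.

Under competition P = MC: 81 − 1.5Q = 69 + Q ⇒ Q = 4.8, P = 73.8.
The monopolist equates marginal revenue to marginal cost: 81 − 3Q = 69 + Q, so Q = 3. From demand, P = 76.5.
CS = ½·(81 − 73.8)·4.8 = 17.28; PS = (73.8·4.8 − 69·4.8 − ½·1·4.8²) = 11.52; TS = 28.8.
CS = ½·(81 − 76.5)·3 = 6.75; PS = (76.5·3 − 69·3 − ½·1·3²) = 18; TS = 24.75.
DWL = 28.8 − 24.75 = 4.05.

DWL = 4.05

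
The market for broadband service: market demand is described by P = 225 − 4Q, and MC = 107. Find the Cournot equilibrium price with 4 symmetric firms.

P = 130.6

Cournot with 4 identical firms: the symmetric best-response condition is 225 − 20q = 107. Each firm produces q = 5.9, total output Q = 23.6, price P = 130.6.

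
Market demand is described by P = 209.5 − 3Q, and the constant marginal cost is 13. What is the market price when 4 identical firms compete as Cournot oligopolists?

P = 52.3

Cournot with 4 identical firms: the symmetric best-response condition is 209.5 − 15q = 13. Each firm produces q = 13.1, total output Q = 52.4, price P = 52.3.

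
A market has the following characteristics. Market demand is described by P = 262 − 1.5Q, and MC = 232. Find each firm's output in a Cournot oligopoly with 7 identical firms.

q_i = 2.5

In a 7-firm Cournot equilibrium, symmetry and the first-order condition give q = (262 − 232)/(12) = 2.5. So Q = 17.5 and P = 235.75.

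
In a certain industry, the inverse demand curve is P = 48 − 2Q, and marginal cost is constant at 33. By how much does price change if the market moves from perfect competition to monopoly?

Price rises by 7.5

Perfect competition: P = MC = 33, so 48 − 2Q = 33 and Q = 7.5.
The monopolist equates marginal revenue to marginal cost: 48 − 4Q = 33, so Q = 3.75. From demand, P = 40.5.
Change in price: 40.5 − 33 = 7.5.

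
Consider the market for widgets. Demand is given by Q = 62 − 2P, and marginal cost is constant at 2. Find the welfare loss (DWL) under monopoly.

Inverting demand: P = 31 − 0.5Q.
Perfect competition: P = MC = 2, so 31 − 0.5Q = 2 and Q = 58.
Monopoly sets MR = MC: 31 − Q = 2 ⇒ Q = 29, P = 31 − 0.5·29 = 16.5.
DWL is the triangle between Q = 29 and Q = 58: ½·(58 − 29)·(16.5 − 2) = 210.25.

DWL = 210.25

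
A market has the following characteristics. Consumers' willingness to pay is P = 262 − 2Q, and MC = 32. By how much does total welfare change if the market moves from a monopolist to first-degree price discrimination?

Total welfare rises by 3306.25

Monopoly sets MR = MC: 262 − 4Q = 32 ⇒ Q = 57.5, P = 262 − 2·57.5 = 147.
CS = ½·(262 − 147)·57.5 = 3306.25; PS = (147 − 32)·57.5 = 6612.5; TS = 9918.75.
Under first-degree price discrimination the firm charges each unit its demand price and produces up to where P = MC, i.e. Q = 115. Consumer surplus is zero; producer surplus equals total surplus.
TS = 13225 (equal to competitive TS).
Change in total welfare: 13225 − 9918.75 = 3306.25.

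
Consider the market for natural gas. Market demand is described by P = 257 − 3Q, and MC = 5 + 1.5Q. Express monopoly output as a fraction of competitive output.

The monopolist equates marginal revenue to marginal cost: 257 − 6Q = 5 + 1.5Q, so Q = 33.6. From demand, P = 156.2.
Under competition P = MC: 257 − 3Q = 5 + 1.5Q ⇒ Q = 56, P = 89.
Ratio Q_m/Q_c = 33.6/56 = 0.6.

Q_m/Q_c = 0.6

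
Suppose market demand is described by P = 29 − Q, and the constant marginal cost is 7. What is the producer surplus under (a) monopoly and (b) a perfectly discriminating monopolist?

A monopolist chooses Q where MR = MC. MR = 29 − 2Q; setting this equal to 7 gives Q = 11 and P = 18.
PS = (18 − 7)·11 = 121.
With perfect price discrimination, output is the efficient level Q = 22 (where demand meets MC), but every buyer pays their willingness to pay: CS = 0 and PS = total surplus.
PS = ½·(29 − 7)·22 = 242.

Monopoly: PS = 121; Perfect PD: PS = 242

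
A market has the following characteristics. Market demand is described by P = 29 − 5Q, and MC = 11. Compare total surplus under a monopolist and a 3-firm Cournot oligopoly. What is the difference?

Monopoly sets MR = MC: 29 − 10Q = 11 ⇒ Q = 1.8, P = 29 − 5·1.8 = 20.
CS = ½·(29 − 20)·1.8 = 8.1; PS = (20 − 11)·1.8 = 16.2; TS = 24.3.
In a 3-firm Cournot equilibrium, symmetry and the first-order condition give q = (29 − 11)/(20) = 0.9. So Q = 2.7 and P = 15.5.
CS = ½·(29 − 15.5)·2.7 = 18.225; PS = (15.5 − 11)·2.7 = 12.15; TS = 30.375.
Change in total surplus: 30.375 − 24.3 = 6.075.

Total surplus rises by 6.075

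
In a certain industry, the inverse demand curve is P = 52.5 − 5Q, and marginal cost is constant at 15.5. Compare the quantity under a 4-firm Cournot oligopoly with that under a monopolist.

Cournot with 4 identical firms: the symmetric best-response condition is 52.5 − 25q = 15.5. Each firm produces q = 1.48, total output Q = 5.92, price P = 22.9.
Monopoly sets MR = MC: 52.5 − 10Q = 15.5 ⇒ Q = 3.7, P = 52.5 − 5·3.7 = 34.

Cournot: Q = 5.92; Monopoly: Q = 3.7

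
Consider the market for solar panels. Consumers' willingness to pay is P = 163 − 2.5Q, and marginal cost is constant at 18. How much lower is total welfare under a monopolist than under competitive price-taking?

Perfect competition: P = MC = 18, so 163 − 2.5Q = 18 and Q = 58.
CS = ½·(163 − 18)·58 = 4205; PS = (18 − 18)·58 = 0; TS = 4205.
Monopoly sets MR = MC: 163 − 5Q = 18 ⇒ Q = 29, P = 163 − 2.5·29 = 90.5.
CS = ½·(163 − 90.5)·29 = 1051.25; PS = (90.5 − 18)·29 = 2102.5; TS = 3153.75.
Change in total welfare: 3153.75 − 4205 = −1051.25.

Total welfare falls by 1051.25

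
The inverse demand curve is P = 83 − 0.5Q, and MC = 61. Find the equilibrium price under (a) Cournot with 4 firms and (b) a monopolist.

In a 4-firm Cournot equilibrium, symmetry and the first-order condition give q = (83 − 61)/(2.5) = 8.8. So Q = 35.2 and P = 65.4.
Monopoly sets MR = MC: 83 − Q = 61 ⇒ Q = 22, P = 83 − 0.5·22 = 72.

Cournot: P = 65.4; Monopoly: P = 72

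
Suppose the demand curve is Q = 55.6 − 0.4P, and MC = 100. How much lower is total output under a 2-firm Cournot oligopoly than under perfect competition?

Q falls by 5.2

Inverting demand: P = 139 − 2.5Q.
Under competition P = MC = 100, so Q = (139 − 100)/2.5 = 15.6.
In a 2-firm Cournot equilibrium, symmetry and the first-order condition give q = (139 − 100)/(7.5) = 5.2. So Q = 10.4 and P = 113.
Change in total output: 10.4 − 15.6 = −5.2.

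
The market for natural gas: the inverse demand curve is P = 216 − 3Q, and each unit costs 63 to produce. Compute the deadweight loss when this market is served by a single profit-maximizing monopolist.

Under competition P = MC = 63, so Q = (216 − 63)/3 = 51.
The monopolist equates marginal revenue to marginal cost: 216 − 6Q = 63, so Q = 25.5. From demand, P = 139.5.
DWL is the triangle between Q = 25.5 and Q = 51: ½·(51 − 25.5)·(139.5 − 63) = 975.375.

DWL = 975.375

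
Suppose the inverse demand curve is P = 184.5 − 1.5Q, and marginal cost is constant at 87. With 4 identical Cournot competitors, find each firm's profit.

With 4 symmetric Cournot firms, each firm's FOC gives 184.5 − 7.5q = 87, so q = 13, Q = 4·13 = 52, and P = 106.5.
Each firm's profit = (106.5 − 87)·13 = 253.5.

π_i = 253.5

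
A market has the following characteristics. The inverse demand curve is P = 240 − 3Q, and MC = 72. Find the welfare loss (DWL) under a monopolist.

DWL = 1176

Perfect competition: P = MC = 72, so 240 − 3Q = 72 and Q = 56.
Monopoly sets MR = MC: 240 − 6Q = 72 ⇒ Q = 28, P = 240 − 3·28 = 156.
DWL is the triangle between Q = 28 and Q = 56: ½·(56 − 28)·(156 − 72) = 1176.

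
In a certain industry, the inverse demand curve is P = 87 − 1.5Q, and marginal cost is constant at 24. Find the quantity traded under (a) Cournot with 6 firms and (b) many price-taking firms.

Cournot: Q = 36; Competition: Q = 42

In a 6-firm Cournot equilibrium, symmetry and the first-order condition give q = (87 − 24)/(10.5) = 6. So Q = 36 and P = 33.
Under competition P = MC = 24, so Q = (87 − 24)/1.5 = 42.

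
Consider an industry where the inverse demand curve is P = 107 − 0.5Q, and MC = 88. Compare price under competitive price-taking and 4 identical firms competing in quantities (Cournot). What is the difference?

Price rises by 3.8

Perfect competition: P = MC = 88, so 107 − 0.5Q = 88 and Q = 38.
In a 4-firm Cournot equilibrium, symmetry and the first-order condition give q = (107 − 88)/(2.5) = 7.6. So Q = 30.4 and P = 91.8.
Change in price: 91.8 − 88 = 3.8.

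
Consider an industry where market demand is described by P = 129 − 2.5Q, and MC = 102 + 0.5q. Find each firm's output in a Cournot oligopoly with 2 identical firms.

In a 2-firm Cournot equilibrium, symmetry and the first-order condition give q = (129 − 102)/(8) = 3.375. So Q = 6.75 and P = 112.125.

q_i = 3.375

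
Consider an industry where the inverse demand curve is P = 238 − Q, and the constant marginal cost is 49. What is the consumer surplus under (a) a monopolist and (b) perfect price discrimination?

Monopoly sets MR = MC: 238 − 2Q = 49 ⇒ Q = 94.5, P = 238 − 94.5 = 143.5.
CS = ½·(238 − 143.5)·94.5 = 4465.125.
Under first-degree price discrimination the firm charges each unit its demand price and produces up to where P = MC, i.e. Q = 189. Consumer surplus is zero; producer surplus equals total surplus.
CS = 0.

Monopoly: CS = 4465.125; Perfect PD: CS = 0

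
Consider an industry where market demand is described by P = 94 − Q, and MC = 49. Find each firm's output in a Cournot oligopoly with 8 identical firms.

Cournot with 8 identical firms: the symmetric best-response condition is 94 − 9q = 49. Each firm produces q = 5, total output Q = 40, price P = 54.

q_i = 5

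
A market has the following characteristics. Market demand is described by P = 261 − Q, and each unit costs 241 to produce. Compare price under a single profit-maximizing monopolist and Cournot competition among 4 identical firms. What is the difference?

The monopolist equates marginal revenue to marginal cost: 261 − 2Q = 241, so Q = 10. From demand, P = 251.
With 4 symmetric Cournot firms, each firm's FOC gives 261 − 5q = 241, so q = 4, Q = 4·4 = 16, and P = 245.
Change in price: 245 − 251 = −6.

Price falls by 6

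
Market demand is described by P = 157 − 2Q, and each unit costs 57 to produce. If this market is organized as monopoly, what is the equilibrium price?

P = 107

The monopolist equates marginal revenue to marginal cost: 157 − 4Q = 57, so Q = 25. From demand, P = 107.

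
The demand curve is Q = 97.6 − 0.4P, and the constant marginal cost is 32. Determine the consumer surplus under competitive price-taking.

CS = 8988.8

Inverting demand: P = 244 − 2.5Q.
Perfect competition: P = MC = 32, so 244 − 2.5Q = 32 and Q = 84.8.
CS = ½·(244 − 32)·84.8 = 8988.8.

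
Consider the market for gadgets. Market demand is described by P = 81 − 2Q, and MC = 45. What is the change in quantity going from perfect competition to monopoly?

Q falls by 9

Perfect competition: P = MC = 45, so 81 − 2Q = 45 and Q = 18.
The monopolist equates marginal revenue to marginal cost: 81 − 4Q = 45, so Q = 9. From demand, P = 63.
Change in quantity: 9 − 18 = −9.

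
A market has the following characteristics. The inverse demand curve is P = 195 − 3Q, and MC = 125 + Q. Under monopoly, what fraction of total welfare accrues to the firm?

PS/TS = 0.7

A monopolist chooses Q where MR = MC. MR = 195 − 6Q; setting this equal to 125 + Q gives Q = 10 and P = 165.
CS = ½·(195 − 165)·10 = 150.
PS = P·Q − VC(Q) = 165·10 − (125·10 + ½·1·10²) = 350.
Share captured = PS/TS = 350/500 = 0.7.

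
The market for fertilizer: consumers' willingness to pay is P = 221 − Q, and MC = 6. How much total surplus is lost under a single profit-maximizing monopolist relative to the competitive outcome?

DWL = 5778.125

Perfect competition: P = MC = 6, so 221 − Q = 6 and Q = 215.
A monopolist chooses Q where MR = MC. MR = 221 − 2Q; setting this equal to 6 gives Q = 107.5 and P = 113.5.
DWL is the triangle between Q = 107.5 and Q = 215: ½·(215 − 107.5)·(113.5 − 6) = 5778.125.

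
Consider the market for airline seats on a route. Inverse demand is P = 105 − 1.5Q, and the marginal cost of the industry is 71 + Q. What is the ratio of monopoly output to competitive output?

The monopolist equates marginal revenue to marginal cost: 105 − 3Q = 71 + Q, so Q = 8.5. From demand, P = 92.25.
Under competition P = MC: 105 − 1.5Q = 71 + Q ⇒ Q = 13.6, P = 84.6.
Ratio Q_m/Q_c = 8.5/13.6 = 0.625.

Q_m/Q_c = 0.625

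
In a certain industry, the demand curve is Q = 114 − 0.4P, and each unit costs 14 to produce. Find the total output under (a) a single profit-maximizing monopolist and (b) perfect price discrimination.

Inverting demand: P = 285 − 2.5Q.
Monopoly sets MR = MC: 285 − 5Q = 14 ⇒ Q = 54.2, P = 285 − 2.5·54.2 = 149.5.
Under first-degree price discrimination the firm charges each unit its demand price and produces up to where P = MC, i.e. Q = 108.4. Consumer surplus is zero; producer surplus equals total surplus.

Monopoly: Q = 54.2; Perfect PD: Q = 108.4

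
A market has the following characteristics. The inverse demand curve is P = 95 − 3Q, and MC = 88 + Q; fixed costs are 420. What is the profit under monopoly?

A monopolist chooses Q where MR = MC. MR = 95 − 6Q; setting this equal to 88 + Q gives Q = 1 and P = 92.
Profit = 92·1 − (88·1 + ½·1·1²) − 420 = −416.5.

Profit = −416.5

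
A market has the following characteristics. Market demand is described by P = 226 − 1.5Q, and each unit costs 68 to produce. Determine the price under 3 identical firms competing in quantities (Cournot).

P = 107.5

In a 3-firm Cournot equilibrium, symmetry and the first-order condition give q = (226 − 68)/(6) = 79/3. So Q = 79 and P = 107.5.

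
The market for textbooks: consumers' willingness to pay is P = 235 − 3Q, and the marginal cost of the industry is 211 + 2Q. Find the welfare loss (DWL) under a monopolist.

DWL = 8.1

Competitive equilibrium sets price equal to marginal cost: 235 − 3Q = 211 + 2Q, so Q = 4.8 and P = 220.6.
A monopolist chooses Q where MR = MC. MR = 235 − 6Q; setting this equal to 211 + 2Q gives Q = 3 and P = 226.
CS = ½·(235 − 220.6)·4.8 = 34.56; PS = (220.6·4.8 − 211·4.8 − ½·2·4.8²) = 23.04; TS = 57.6.
CS = ½·(235 − 226)·3 = 13.5; PS = (226·3 − 211·3 − ½·2·3²) = 36; TS = 49.5.
DWL = 57.6 − 49.5 = 8.1.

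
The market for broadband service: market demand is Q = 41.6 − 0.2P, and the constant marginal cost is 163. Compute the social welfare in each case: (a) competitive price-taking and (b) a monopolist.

Competition: TS = 202.5; Monopoly: TS = 151.875

Inverting demand: P = 208 − 5Q.
Competitive firms price at marginal cost: P = 163, giving Q = 9.
CS = ½·(208 − 163)·9 = 202.5; PS = (163 − 163)·9 = 0; TS = 202.5.
The monopolist equates marginal revenue to marginal cost: 208 − 10Q = 163, so Q = 4.5. From demand, P = 185.5.
CS = ½·(208 − 185.5)·4.5 = 50.625; PS = (185.5 − 163)·4.5 = 101.25; TS = 151.875.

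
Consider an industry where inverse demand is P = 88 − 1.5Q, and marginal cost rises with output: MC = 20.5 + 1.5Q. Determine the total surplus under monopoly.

TS = 675

A monopolist chooses Q where MR = MC. MR = 88 − 3Q; setting this equal to 20.5 + 1.5Q gives Q = 15 and P = 65.5.
CS = ½·(88 − 65.5)·15 = 168.75; PS = (65.5·15 − 20.5·15 − ½·1.5·15²) = 506.25; TS = 675.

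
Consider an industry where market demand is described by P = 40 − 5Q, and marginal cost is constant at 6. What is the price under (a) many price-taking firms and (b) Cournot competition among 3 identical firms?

Under competition P = MC = 6, so Q = (40 − 6)/5 = 6.8.
Cournot with 3 identical firms: the symmetric best-response condition is 40 − 20q = 6. Each firm produces q = 1.7, total output Q = 5.1, price P = 14.5.

Competition: P = 6; Cournot: P = 14.5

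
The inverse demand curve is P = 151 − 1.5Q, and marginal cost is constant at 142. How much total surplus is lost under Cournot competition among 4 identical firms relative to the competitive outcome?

Competitive firms price at marginal cost: P = 142, giving Q = 6.
Cournot with 4 identical firms: the symmetric best-response condition is 151 − 7.5q = 142. Each firm produces q = 1.2, total output Q = 4.8, price P = 143.8.
DWL is the triangle between Q = 4.8 and Q = 6: ½·(6 − 4.8)·(143.8 − 142) = 1.08.

DWL = 1.08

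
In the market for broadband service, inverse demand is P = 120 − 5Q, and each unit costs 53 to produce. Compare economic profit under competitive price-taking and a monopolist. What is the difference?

Under competition P = MC = 53, so Q = (120 − 53)/5 = 13.4.
Profit = (53 − 53)·13.4 = 0.
A monopolist chooses Q where MR = MC. MR = 120 − 10Q; setting this equal to 53 gives Q = 6.7 and P = 86.5.
Profit = (86.5 − 53)·6.7 = 224.45.
Change in economic profit: 224.45 − 0 = 224.45.

π rises by 224.45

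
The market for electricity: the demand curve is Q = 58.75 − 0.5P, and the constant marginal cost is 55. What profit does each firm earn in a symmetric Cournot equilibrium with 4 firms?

Inverting demand: P = 117.5 − 2Q.
Cournot with 4 identical firms: the symmetric best-response condition is 117.5 − 10q = 55. Each firm produces q = 6.25, total output Q = 25, price P = 67.5.
Each firm's profit = (67.5 − 55)·6.25 = 78.125.

π_i = 78.125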